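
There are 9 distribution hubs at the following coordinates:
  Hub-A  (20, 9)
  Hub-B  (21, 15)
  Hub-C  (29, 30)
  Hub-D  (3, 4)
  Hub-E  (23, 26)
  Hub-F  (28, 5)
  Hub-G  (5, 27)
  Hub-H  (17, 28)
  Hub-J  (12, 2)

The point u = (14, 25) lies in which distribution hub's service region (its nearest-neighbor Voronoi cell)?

Hub-H

Squared Euclidean distances:
d²(u, Hub-A) = (14−20)² + (25−9)² = 36 + 256 = 292
d²(u, Hub-B) = (14−21)² + (25−15)² = 49 + 100 = 149
d²(u, Hub-C) = (14−29)² + (25−30)² = 225 + 25 = 250
d²(u, Hub-D) = (14−3)² + (25−4)² = 121 + 441 = 562
d²(u, Hub-E) = (14−23)² + (25−26)² = 81 + 1 = 82
d²(u, Hub-F) = (14−28)² + (25−5)² = 196 + 400 = 596
d²(u, Hub-G) = (14−5)² + (25−27)² = 81 + 4 = 85
d²(u, Hub-H) = (14−17)² + (25−28)² = 9 + 9 = 18
d²(u, Hub-J) = (14−12)² + (25−2)² = 4 + 529 = 533
Minimum is at Hub-H.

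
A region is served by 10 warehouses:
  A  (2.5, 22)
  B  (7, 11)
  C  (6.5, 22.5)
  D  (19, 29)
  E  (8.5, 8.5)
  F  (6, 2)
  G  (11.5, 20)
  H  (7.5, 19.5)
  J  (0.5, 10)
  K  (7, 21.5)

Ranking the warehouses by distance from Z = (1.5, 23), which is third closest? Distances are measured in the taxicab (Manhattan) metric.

K

d(Z,A) = 1 + 1 = 2
d(Z,B) = 5.5 + 12 = 17.5
d(Z,C) = 5 + 0.5 = 5.5
d(Z,D) = 17.5 + 6 = 23.5
d(Z,E) = 7 + 14.5 = 21.5
d(Z,F) = 4.5 + 21 = 25.5
d(Z,G) = 10 + 3 = 13
d(Z,H) = 6 + 3.5 = 9.5
d(Z,J) = 1 + 13 = 14
d(Z,K) = 5.5 + 1.5 = 7
Sorted ascending: A, C, K, H, … — the third-nearest is K.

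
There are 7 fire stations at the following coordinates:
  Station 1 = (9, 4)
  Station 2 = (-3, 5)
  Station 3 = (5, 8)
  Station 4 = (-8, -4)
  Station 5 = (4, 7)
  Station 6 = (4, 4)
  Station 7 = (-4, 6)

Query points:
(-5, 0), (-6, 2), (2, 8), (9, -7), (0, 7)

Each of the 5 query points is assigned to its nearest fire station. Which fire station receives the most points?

Station 2

(-5, 0) — d² to each: Station 1:212, Station 2:29, Station 3:164, Station 4:25, Station 5:130, Station 6:97, Station 7:37 → nearest is Station 4
(-6, 2) — d² to each: Station 1:229, Station 2:18, Station 3:157, Station 4:40, Station 5:125, Station 6:104, Station 7:20 → nearest is Station 2
(2, 8) — d² to each: Station 1:65, Station 2:34, Station 3:9, Station 4:244, Station 5:5, Station 6:20, Station 7:40 → nearest is Station 5
(9, -7) — d² to each: Station 1:121, Station 2:288, Station 3:241, Station 4:298, Station 5:221, Station 6:146, Station 7:338 → nearest is Station 1
(0, 7) — d² to each: Station 1:90, Station 2:13, Station 3:26, Station 4:185, Station 5:16, Station 6:25, Station 7:17 → nearest is Station 2
Tally — Station 1:1, Station 2:2, Station 4:1, Station 5:1. Station 2 captures the most (2).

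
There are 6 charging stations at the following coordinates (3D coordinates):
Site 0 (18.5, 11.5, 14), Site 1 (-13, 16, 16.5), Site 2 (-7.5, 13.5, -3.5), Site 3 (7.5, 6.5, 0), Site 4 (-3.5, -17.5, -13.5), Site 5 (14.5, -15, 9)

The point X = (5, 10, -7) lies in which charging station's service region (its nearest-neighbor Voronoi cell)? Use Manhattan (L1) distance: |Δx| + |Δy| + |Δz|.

Site 3

d(X, Site 0) = |5−18.5| + |10−11.5| + |-7−14| = 13.5 + 1.5 + 21 = 36
d(X, Site 1) = |5−(-13)| + |10−16| + |-7−16.5| = 18 + 6 + 23.5 = 47.5
d(X, Site 2) = |5−(-7.5)| + |10−13.5| + |-7−(-3.5)| = 12.5 + 3.5 + 3.5 = 19.5
d(X, Site 3) = |5−7.5| + |10−6.5| + |-7−0| = 2.5 + 3.5 + 7 = 13
d(X, Site 4) = |5−(-3.5)| + |10−(-17.5)| + |-7−(-13.5)| = 8.5 + 27.5 + 6.5 = 42.5
d(X, Site 5) = |5−14.5| + |10−(-15)| + |-7−9| = 9.5 + 25 + 16 = 50.5
The smallest is to Site 3, so X lies in the Voronoi region of Site 3.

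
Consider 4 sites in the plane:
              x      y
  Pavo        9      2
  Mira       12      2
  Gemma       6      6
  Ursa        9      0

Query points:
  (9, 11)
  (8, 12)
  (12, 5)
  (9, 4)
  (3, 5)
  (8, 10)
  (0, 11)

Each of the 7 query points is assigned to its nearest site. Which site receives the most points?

Gemma

(9, 11) — d² to each: Pavo:81, Mira:90, Gemma:34, Ursa:121 → nearest is Gemma
(8, 12) — d² to each: Pavo:101, Mira:116, Gemma:40, Ursa:145 → nearest is Gemma
(12, 5) — d² to each: Pavo:18, Mira:9, Gemma:37, Ursa:34 → nearest is Mira
(9, 4) — d² to each: Pavo:4, Mira:13, Gemma:13, Ursa:16 → nearest is Pavo
(3, 5) — d² to each: Pavo:45, Mira:90, Gemma:10, Ursa:61 → nearest is Gemma
(8, 10) — d² to each: Pavo:65, Mira:80, Gemma:20, Ursa:101 → nearest is Gemma
(0, 11) — d² to each: Pavo:162, Mira:225, Gemma:61, Ursa:202 → nearest is Gemma
Tally — Pavo:1, Mira:1, Gemma:5. Gemma captures the most (5).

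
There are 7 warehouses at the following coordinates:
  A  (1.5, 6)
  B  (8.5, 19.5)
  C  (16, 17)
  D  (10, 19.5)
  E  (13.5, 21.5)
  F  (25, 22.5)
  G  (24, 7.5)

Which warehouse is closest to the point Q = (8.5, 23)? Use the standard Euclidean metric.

B

Since √ is increasing, it suffices to compare squared distances:
|QA|² = (8.5−1.5)² + (23−6)² = 49 + 289 = 338
|QB|² = (8.5−8.5)² + (23−19.5)² = 0 + 12.25 = 12.25
|QC|² = (8.5−16)² + (23−17)² = 56.25 + 36 = 92.25
|QD|² = (8.5−10)² + (23−19.5)² = 2.25 + 12.25 = 14.5
|QE|² = (8.5−13.5)² + (23−21.5)² = 25 + 2.25 = 27.25
|QF|² = (8.5−25)² + (23−22.5)² = 272.25 + 0.25 = 272.5
|QG|² = (8.5−24)² + (23−7.5)² = 240.25 + 240.25 = 480.5
B is nearest.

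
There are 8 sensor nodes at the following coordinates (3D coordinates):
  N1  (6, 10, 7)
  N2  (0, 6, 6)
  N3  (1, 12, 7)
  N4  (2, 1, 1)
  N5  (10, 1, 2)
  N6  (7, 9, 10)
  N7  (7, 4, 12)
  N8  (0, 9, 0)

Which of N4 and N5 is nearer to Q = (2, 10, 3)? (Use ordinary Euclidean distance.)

Compare squared distances:
|QN4|² = (2−2)² + (10−1)² + (3−1)² = 0 + 81 + 4 = 85
|QN5|² = (2−10)² + (10−1)² + (3−2)² = 64 + 81 + 1 = 146
85 < 146, so N4 is closer.

N4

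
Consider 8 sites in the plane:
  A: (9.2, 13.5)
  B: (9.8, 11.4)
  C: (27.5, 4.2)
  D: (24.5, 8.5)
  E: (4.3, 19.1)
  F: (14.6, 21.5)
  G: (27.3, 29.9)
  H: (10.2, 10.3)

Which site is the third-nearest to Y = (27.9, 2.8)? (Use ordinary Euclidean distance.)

H

Since √ is increasing, it suffices to compare squared distances:
|YA|² = (27.9−9.2)² + (2.8−13.5)² = 349.69 + 114.49 = 464.18
|YB|² = (27.9−9.8)² + (2.8−11.4)² = 327.61 + 73.96 = 401.57
|YC|² = (27.9−27.5)² + (2.8−4.2)² = 0.16 + 1.96 = 2.12
|YD|² = (27.9−24.5)² + (2.8−8.5)² = 11.56 + 32.49 = 44.05
|YE|² = (27.9−4.3)² + (2.8−19.1)² = 556.96 + 265.69 = 822.65
|YF|² = (27.9−14.6)² + (2.8−21.5)² = 176.89 + 349.69 = 526.58
|YG|² = (27.9−27.3)² + (2.8−29.9)² = 0.36 + 734.41 = 734.77
|YH|² = (27.9−10.2)² + (2.8−10.3)² = 313.29 + 56.25 = 369.54
Sorted ascending: C, D, H, B, … — the third-nearest is H.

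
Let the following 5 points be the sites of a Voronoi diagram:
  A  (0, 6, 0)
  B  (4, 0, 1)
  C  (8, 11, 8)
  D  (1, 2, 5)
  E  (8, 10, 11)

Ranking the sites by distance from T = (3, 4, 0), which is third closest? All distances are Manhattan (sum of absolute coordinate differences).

D

d(T,A) = |3−0| + |4−6| + |0−0| = 3 + 2 + 0 = 5
d(T,B) = |3−4| + |4−0| + |0−1| = 1 + 4 + 1 = 6
d(T,C) = |3−8| + |4−11| + |0−8| = 5 + 7 + 8 = 20
d(T,D) = |3−1| + |4−2| + |0−5| = 2 + 2 + 5 = 9
d(T,E) = |3−8| + |4−10| + |0−11| = 5 + 6 + 11 = 22
Sorted ascending: A, B, D, C, … — the third-nearest is D.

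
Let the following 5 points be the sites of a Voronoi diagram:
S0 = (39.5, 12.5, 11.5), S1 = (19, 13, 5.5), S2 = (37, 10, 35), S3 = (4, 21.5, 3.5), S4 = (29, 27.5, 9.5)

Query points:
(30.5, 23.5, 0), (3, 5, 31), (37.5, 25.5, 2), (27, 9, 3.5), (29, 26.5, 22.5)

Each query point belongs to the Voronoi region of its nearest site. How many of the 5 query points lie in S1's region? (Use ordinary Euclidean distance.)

(30.5, 23.5, 0) — d² to each: S0:334.25, S1:272.75, S2:1449.5, S3:718.5, S4:108.5 → nearest is S4
(3, 5, 31) — d² to each: S0:1768.75, S1:970.25, S2:1197, S3:1029.5, S4:1644.5 → nearest is S1
(37.5, 25.5, 2) — d² to each: S0:263.25, S1:510.75, S2:1329.5, S3:1140.5, S4:132.5 → nearest is S4
(27, 9, 3.5) — d² to each: S0:232.5, S1:84, S2:1093.25, S3:685.25, S4:382.25 → nearest is S1
(29, 26.5, 22.5) — d² to each: S0:427.25, S1:571.25, S2:492.5, S3:1011, S4:170 → nearest is S4
2 of the 5 points have S1 as nearest.

2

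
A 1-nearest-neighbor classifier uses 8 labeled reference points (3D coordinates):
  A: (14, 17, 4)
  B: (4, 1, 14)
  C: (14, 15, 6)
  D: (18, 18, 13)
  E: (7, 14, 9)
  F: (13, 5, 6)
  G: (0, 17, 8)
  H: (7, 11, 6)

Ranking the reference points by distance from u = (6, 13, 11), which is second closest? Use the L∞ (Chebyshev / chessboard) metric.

H

d(u,A) = max(8, 4, 7) = 8
d(u,B) = max(2, 12, 3) = 12
d(u,C) = max(8, 2, 5) = 8
d(u,D) = max(12, 5, 2) = 12
d(u,E) = max(1, 1, 2) = 2
d(u,F) = max(7, 8, 5) = 8
d(u,G) = max(6, 4, 3) = 6
d(u,H) = max(1, 2, 5) = 5
Sorted ascending: E, H, G, … — the second-nearest is H.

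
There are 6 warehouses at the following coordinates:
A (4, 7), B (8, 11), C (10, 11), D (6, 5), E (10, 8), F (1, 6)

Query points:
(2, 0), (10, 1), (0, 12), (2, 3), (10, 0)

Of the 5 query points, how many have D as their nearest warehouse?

2

(2, 0) — d² to each: A:53, B:157, C:185, D:41, E:128, F:37 → nearest is F
(10, 1) — d² to each: A:72, B:104, C:100, D:32, E:49, F:106 → nearest is D
(0, 12) — d² to each: A:41, B:65, C:101, D:85, E:116, F:37 → nearest is F
(2, 3) — d² to each: A:20, B:100, C:128, D:20, E:89, F:10 → nearest is F
(10, 0) — d² to each: A:85, B:125, C:121, D:41, E:64, F:117 → nearest is D
2 of the 5 points have D as nearest.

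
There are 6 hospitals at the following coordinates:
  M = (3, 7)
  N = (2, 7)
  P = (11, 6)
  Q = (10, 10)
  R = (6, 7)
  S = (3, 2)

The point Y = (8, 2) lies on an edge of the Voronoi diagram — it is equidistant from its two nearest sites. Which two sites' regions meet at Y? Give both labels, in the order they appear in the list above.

P and S

Squared distances from Y to each site:
|YM|² = (8−3)² + (2−7)² = 25 + 25 = 50
|YN|² = (8−2)² + (2−7)² = 36 + 25 = 61
|YP|² = (8−11)² + (2−6)² = 9 + 16 = 25
|YQ|² = (8−10)² + (2−10)² = 4 + 64 = 68
|YR|² = (8−6)² + (2−7)² = 4 + 25 = 29
|YS|² = (8−3)² + (2−2)² = 25 + 0 = 25
Y is equidistant from P and S (both at squared distance 25), and every other site is strictly farther — so Y lies on the P–S Voronoi edge.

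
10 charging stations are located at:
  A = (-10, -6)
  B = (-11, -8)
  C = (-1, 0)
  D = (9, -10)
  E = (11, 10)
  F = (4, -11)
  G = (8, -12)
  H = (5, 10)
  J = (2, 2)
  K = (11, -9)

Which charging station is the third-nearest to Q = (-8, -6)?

C

Squared Euclidean distances:
|QA|² = 4 + 0 = 4
|QB|² = 9 + 4 = 13
|QC|² = 49 + 36 = 85
|QD|² = 289 + 16 = 305
|QE|² = 361 + 256 = 617
|QF|² = 144 + 25 = 169
|QG|² = 256 + 36 = 292
|QH|² = 169 + 256 = 425
|QJ|² = 100 + 64 = 164
|QK|² = 361 + 9 = 370
Sorted ascending: A, B, C, J, … — the third-nearest is C.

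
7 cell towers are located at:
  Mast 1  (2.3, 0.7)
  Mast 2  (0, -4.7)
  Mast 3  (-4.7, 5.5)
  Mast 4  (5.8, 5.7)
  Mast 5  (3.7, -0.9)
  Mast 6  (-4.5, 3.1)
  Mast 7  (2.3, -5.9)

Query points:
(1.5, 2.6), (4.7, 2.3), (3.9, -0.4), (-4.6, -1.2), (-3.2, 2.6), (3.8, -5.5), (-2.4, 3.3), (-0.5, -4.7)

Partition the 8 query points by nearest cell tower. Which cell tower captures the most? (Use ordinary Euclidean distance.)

(1.5, 2.6) — d² to each: Mast 1:4.25, Mast 2:55.54, Mast 3:46.85, Mast 4:28.1, Mast 5:17.09, Mast 6:36.25, Mast 7:72.89 → nearest is Mast 1
(4.7, 2.3) — d² to each: Mast 1:8.32, Mast 2:71.09, Mast 3:98.6, Mast 4:12.77, Mast 5:11.24, Mast 6:85.28, Mast 7:73 → nearest is Mast 1
(3.9, -0.4) — d² to each: Mast 1:3.77, Mast 2:33.7, Mast 3:108.77, Mast 4:40.82, Mast 5:0.29, Mast 6:82.81, Mast 7:32.81 → nearest is Mast 5
(-4.6, -1.2) — d² to each: Mast 1:51.22, Mast 2:33.41, Mast 3:44.9, Mast 4:155.77, Mast 5:68.98, Mast 6:18.5, Mast 7:69.7 → nearest is Mast 6
(-3.2, 2.6) — d² to each: Mast 1:33.86, Mast 2:63.53, Mast 3:10.66, Mast 4:90.61, Mast 5:59.86, Mast 6:1.94, Mast 7:102.5 → nearest is Mast 6
(3.8, -5.5) — d² to each: Mast 1:40.69, Mast 2:15.08, Mast 3:193.25, Mast 4:129.44, Mast 5:21.17, Mast 6:142.85, Mast 7:2.41 → nearest is Mast 7
(-2.4, 3.3) — d² to each: Mast 1:28.85, Mast 2:69.76, Mast 3:10.13, Mast 4:73, Mast 5:54.85, Mast 6:4.45, Mast 7:106.73 → nearest is Mast 6
(-0.5, -4.7) — d² to each: Mast 1:37, Mast 2:0.25, Mast 3:121.68, Mast 4:147.85, Mast 5:32.08, Mast 6:76.84, Mast 7:9.28 → nearest is Mast 2
Tally — Mast 1:2, Mast 2:1, Mast 5:1, Mast 6:3, Mast 7:1. Mast 6 captures the most (3).

Mast 6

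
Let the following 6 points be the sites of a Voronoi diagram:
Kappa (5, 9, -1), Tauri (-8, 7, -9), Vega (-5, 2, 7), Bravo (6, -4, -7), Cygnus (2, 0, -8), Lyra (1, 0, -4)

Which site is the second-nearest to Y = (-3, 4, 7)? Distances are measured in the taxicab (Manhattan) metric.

Lyra

d(Y, Kappa) = |-3−5| + |4−9| + |7−(-1)| = 8 + 5 + 8 = 21
d(Y, Tauri) = |-3−(-8)| + |4−7| + |7−(-9)| = 5 + 3 + 16 = 24
d(Y, Vega) = |-3−(-5)| + |4−2| + |7−7| = 2 + 2 + 0 = 4
d(Y, Bravo) = |-3−6| + |4−(-4)| + |7−(-7)| = 9 + 8 + 14 = 31
d(Y, Cygnus) = |-3−2| + |4−0| + |7−(-8)| = 5 + 4 + 15 = 24
d(Y, Lyra) = |-3−1| + |4−0| + |7−(-4)| = 4 + 4 + 11 = 19
Sorted ascending: Vega, Lyra, Kappa, … — the second-nearest is Lyra.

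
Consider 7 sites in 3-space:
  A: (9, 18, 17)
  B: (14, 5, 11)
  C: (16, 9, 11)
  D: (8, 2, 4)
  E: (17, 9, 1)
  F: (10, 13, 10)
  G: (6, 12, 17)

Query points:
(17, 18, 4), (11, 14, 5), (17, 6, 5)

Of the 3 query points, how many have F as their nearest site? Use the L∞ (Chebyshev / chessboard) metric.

2

(17, 18, 4) — d to each: A:13, B:13, C:9, D:16, E:9, F:7, G:13 → nearest is F
(11, 14, 5) — d to each: A:12, B:9, C:6, D:12, E:6, F:5, G:12 → nearest is F
(17, 6, 5) — d to each: A:12, B:6, C:6, D:9, E:4, F:7, G:12 → nearest is E
2 of the 3 points have F as nearest.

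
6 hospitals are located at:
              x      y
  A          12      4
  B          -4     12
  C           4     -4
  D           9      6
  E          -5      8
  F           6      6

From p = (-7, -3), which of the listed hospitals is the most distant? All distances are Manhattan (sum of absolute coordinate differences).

d(p,A) = |-7−12| + |-3−4| = 19 + 7 = 26
d(p,B) = |-7−(-4)| + |-3−12| = 3 + 15 = 18
d(p,C) = |-7−4| + |-3−(-4)| = 11 + 1 = 12
d(p,D) = |-7−9| + |-3−6| = 16 + 9 = 25
d(p,E) = |-7−(-5)| + |-3−8| = 2 + 11 = 13
d(p,F) = |-7−6| + |-3−6| = 13 + 9 = 22
The largest is to A.

A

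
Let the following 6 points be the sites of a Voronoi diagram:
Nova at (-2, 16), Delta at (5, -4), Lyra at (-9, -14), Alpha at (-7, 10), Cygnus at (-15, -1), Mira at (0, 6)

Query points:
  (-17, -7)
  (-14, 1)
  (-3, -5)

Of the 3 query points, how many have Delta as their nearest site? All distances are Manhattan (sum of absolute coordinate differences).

(-17, -7) — d to each: Nova:38, Delta:25, Lyra:15, Alpha:27, Cygnus:8, Mira:30 → nearest is Cygnus
(-14, 1) — d to each: Nova:27, Delta:24, Lyra:20, Alpha:16, Cygnus:3, Mira:19 → nearest is Cygnus
(-3, -5) — d to each: Nova:22, Delta:9, Lyra:15, Alpha:19, Cygnus:16, Mira:14 → nearest is Delta
1 of the 3 points has Delta as nearest.

1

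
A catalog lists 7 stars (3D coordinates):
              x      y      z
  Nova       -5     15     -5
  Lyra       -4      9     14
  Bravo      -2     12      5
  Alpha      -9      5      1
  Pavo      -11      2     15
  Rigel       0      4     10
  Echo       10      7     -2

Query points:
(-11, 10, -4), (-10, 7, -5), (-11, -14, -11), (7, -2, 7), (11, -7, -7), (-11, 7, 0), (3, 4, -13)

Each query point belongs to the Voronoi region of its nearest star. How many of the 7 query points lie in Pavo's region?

(-11, 10, -4) — d² to each: Nova:62, Lyra:374, Bravo:166, Alpha:54, Pavo:425, Rigel:353, Echo:454 → nearest is Alpha
(-10, 7, -5) — d² to each: Nova:89, Lyra:401, Bravo:189, Alpha:41, Pavo:426, Rigel:334, Echo:409 → nearest is Alpha
(-11, -14, -11) — d² to each: Nova:913, Lyra:1203, Bravo:1013, Alpha:509, Pavo:932, Rigel:886, Echo:963 → nearest is Alpha
(7, -2, 7) — d² to each: Nova:577, Lyra:291, Bravo:281, Alpha:341, Pavo:404, Rigel:94, Echo:171 → nearest is Rigel
(11, -7, -7) — d² to each: Nova:744, Lyra:922, Bravo:674, Alpha:608, Pavo:1049, Rigel:531, Echo:222 → nearest is Echo
(-11, 7, 0) — d² to each: Nova:125, Lyra:249, Bravo:131, Alpha:9, Pavo:250, Rigel:230, Echo:445 → nearest is Alpha
(3, 4, -13) — d² to each: Nova:249, Lyra:803, Bravo:413, Alpha:341, Pavo:984, Rigel:538, Echo:179 → nearest is Echo
0 of the 7 points have Pavo as nearest.

0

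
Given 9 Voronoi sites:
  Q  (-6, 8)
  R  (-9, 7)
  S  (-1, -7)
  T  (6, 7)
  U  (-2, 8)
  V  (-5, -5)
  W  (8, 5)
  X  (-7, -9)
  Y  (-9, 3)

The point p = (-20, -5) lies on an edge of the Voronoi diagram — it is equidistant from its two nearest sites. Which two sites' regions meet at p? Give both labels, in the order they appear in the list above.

X and Y

Squared distances from p to each site:
|pQ|² = (-20−(-6))² + (-5−8)² = 196 + 169 = 365
|pR|² = (-20−(-9))² + (-5−7)² = 121 + 144 = 265
|pS|² = (-20−(-1))² + (-5−(-7))² = 361 + 4 = 365
|pT|² = (-20−6)² + (-5−7)² = 676 + 144 = 820
|pU|² = (-20−(-2))² + (-5−8)² = 324 + 169 = 493
|pV|² = (-20−(-5))² + (-5−(-5))² = 225 + 0 = 225
|pW|² = (-20−8)² + (-5−5)² = 784 + 100 = 884
|pX|² = (-20−(-7))² + (-5−(-9))² = 169 + 16 = 185
|pY|² = (-20−(-9))² + (-5−3)² = 121 + 64 = 185
p is equidistant from X and Y (both at squared distance 185), and every other site is strictly farther — so p lies on the X–Y Voronoi edge.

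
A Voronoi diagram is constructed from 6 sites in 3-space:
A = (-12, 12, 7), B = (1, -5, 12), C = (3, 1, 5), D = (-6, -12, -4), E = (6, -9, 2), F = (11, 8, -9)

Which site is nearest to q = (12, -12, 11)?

E

Since √ is increasing, it suffices to compare squared distances:
|qA|² = (12−(-12))² + (-12−12)² + (11−7)² = 576 + 576 + 16 = 1168
|qB|² = (12−1)² + (-12−(-5))² + (11−12)² = 121 + 49 + 1 = 171
|qC|² = (12−3)² + (-12−1)² + (11−5)² = 81 + 169 + 36 = 286
|qD|² = (12−(-6))² + (-12−(-12))² + (11−(-4))² = 324 + 0 + 225 = 549
|qE|² = (12−6)² + (-12−(-9))² + (11−2)² = 36 + 9 + 81 = 126
|qF|² = (12−11)² + (-12−8)² + (11−(-9))² = 1 + 400 + 400 = 801
E is nearest.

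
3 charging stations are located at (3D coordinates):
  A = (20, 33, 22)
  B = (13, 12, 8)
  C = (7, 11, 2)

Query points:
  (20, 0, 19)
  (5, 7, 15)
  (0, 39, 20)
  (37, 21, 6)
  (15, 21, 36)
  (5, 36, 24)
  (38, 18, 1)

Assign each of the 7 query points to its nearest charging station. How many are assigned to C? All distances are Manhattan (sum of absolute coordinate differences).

1

(20, 0, 19) — d to each: A:36, B:30, C:41 → nearest is B
(5, 7, 15) — d to each: A:48, B:20, C:19 → nearest is C
(0, 39, 20) — d to each: A:28, B:52, C:53 → nearest is A
(37, 21, 6) — d to each: A:45, B:35, C:44 → nearest is B
(15, 21, 36) — d to each: A:31, B:39, C:52 → nearest is A
(5, 36, 24) — d to each: A:20, B:48, C:49 → nearest is A
(38, 18, 1) — d to each: A:54, B:38, C:39 → nearest is B
1 of the 7 points has C as nearest.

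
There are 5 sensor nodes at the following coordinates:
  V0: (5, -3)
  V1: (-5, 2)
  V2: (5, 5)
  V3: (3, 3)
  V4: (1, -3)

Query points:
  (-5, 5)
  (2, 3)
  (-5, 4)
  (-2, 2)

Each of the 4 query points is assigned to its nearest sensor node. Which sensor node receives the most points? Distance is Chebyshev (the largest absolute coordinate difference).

V1

(-5, 5) — d to each: V0:10, V1:3, V2:10, V3:8, V4:8 → nearest is V1
(2, 3) — d to each: V0:6, V1:7, V2:3, V3:1, V4:6 → nearest is V3
(-5, 4) — d to each: V0:10, V1:2, V2:10, V3:8, V4:7 → nearest is V1
(-2, 2) — d to each: V0:7, V1:3, V2:7, V3:5, V4:5 → nearest is V1
Tally — V1:3, V3:1. V1 captures the most (3).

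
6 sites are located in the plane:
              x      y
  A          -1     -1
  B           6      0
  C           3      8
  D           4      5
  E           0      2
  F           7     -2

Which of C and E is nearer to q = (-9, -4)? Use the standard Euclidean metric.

E

Compare squared distances:
|qC|² = (-9−3)² + (-4−8)² = 144 + 144 = 288
|qE|² = (-9−0)² + (-4−2)² = 81 + 36 = 117
288 > 117, so E is closer.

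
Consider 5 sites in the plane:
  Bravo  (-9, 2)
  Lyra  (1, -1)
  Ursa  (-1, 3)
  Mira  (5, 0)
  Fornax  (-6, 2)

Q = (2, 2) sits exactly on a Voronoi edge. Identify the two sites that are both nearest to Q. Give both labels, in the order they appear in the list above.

Lyra and Ursa

Squared distances from Q to each site:
d²(Q, Bravo) = 121 + 0 = 121
d²(Q, Lyra) = 1 + 9 = 10
d²(Q, Ursa) = 9 + 1 = 10
d²(Q, Mira) = 9 + 4 = 13
d²(Q, Fornax) = 64 + 0 = 64
Q is equidistant from Lyra and Ursa (both at squared distance 10), and every other site is strictly farther — so Q lies on the Lyra–Ursa Voronoi edge.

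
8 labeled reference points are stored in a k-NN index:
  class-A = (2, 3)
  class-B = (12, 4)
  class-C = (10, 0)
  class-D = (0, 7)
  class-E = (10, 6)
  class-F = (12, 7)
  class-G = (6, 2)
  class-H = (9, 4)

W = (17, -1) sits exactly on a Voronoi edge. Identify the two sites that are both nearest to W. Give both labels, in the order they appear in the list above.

class-B and class-C

Squared distances from W to each site:
d²(W, class-A) = 225 + 16 = 241
d²(W, class-B) = 25 + 25 = 50
d²(W, class-C) = 49 + 1 = 50
d²(W, class-D) = 289 + 64 = 353
d²(W, class-E) = 49 + 49 = 98
d²(W, class-F) = 25 + 64 = 89
d²(W, class-G) = 121 + 9 = 130
d²(W, class-H) = 64 + 25 = 89
W is equidistant from class-B and class-C (both at squared distance 50), and every other site is strictly farther — so W lies on the class-B–class-C Voronoi edge.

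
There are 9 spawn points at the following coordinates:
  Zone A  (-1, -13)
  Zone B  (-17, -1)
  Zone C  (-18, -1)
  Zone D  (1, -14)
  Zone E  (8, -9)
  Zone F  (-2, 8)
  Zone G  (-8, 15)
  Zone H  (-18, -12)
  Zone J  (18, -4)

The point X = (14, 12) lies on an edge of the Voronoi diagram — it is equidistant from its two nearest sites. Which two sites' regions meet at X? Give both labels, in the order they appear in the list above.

Zone F and Zone J

Squared distances from X to each site:
d²(X, Zone A) = (14−(-1))² + (12−(-13))² = 225 + 625 = 850
d²(X, Zone B) = (14−(-17))² + (12−(-1))² = 961 + 169 = 1130
d²(X, Zone C) = (14−(-18))² + (12−(-1))² = 1024 + 169 = 1193
d²(X, Zone D) = (14−1)² + (12−(-14))² = 169 + 676 = 845
d²(X, Zone E) = (14−8)² + (12−(-9))² = 36 + 441 = 477
d²(X, Zone F) = (14−(-2))² + (12−8)² = 256 + 16 = 272
d²(X, Zone G) = (14−(-8))² + (12−15)² = 484 + 9 = 493
d²(X, Zone H) = (14−(-18))² + (12−(-12))² = 1024 + 576 = 1600
d²(X, Zone J) = (14−18)² + (12−(-4))² = 16 + 256 = 272
X is equidistant from Zone F and Zone J (both at squared distance 272), and every other site is strictly farther — so X lies on the Zone F–Zone J Voronoi edge.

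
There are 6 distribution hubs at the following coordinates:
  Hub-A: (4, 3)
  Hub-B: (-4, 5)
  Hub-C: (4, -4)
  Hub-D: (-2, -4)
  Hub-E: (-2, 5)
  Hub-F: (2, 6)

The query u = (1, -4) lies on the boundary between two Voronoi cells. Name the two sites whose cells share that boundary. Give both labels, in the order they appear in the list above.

Squared distances from u to each site:
d²(u, Hub-A) = (1−4)² + (-4−3)² = 9 + 49 = 58
d²(u, Hub-B) = (1−(-4))² + (-4−5)² = 25 + 81 = 106
d²(u, Hub-C) = (1−4)² + (-4−(-4))² = 9 + 0 = 9
d²(u, Hub-D) = (1−(-2))² + (-4−(-4))² = 9 + 0 = 9
d²(u, Hub-E) = (1−(-2))² + (-4−5)² = 9 + 81 = 90
d²(u, Hub-F) = (1−2)² + (-4−6)² = 1 + 100 = 101
u is equidistant from Hub-C and Hub-D (both at squared distance 9), and every other site is strictly farther — so u lies on the Hub-C–Hub-D Voronoi edge.

Hub-C and Hub-D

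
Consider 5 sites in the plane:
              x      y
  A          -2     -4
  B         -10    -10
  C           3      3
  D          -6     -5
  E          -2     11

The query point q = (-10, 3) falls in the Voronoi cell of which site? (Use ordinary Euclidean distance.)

D

Squared Euclidean distances:
|qA|² = (-10−(-2))² + (3−(-4))² = 64 + 49 = 113
|qB|² = (-10−(-10))² + (3−(-10))² = 0 + 169 = 169
|qC|² = (-10−3)² + (3−3)² = 169 + 0 = 169
|qD|² = (-10−(-6))² + (3−(-5))² = 16 + 64 = 80
|qE|² = (-10−(-2))² + (3−11)² = 64 + 64 = 128
The smallest is to D, so q lies in the Voronoi region of D.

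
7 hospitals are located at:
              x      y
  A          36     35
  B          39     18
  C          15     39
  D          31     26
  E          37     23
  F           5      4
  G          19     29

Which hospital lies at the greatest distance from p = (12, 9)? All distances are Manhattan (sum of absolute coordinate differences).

d(p,A) = |12−36| + |9−35| = 24 + 26 = 50
d(p,B) = |12−39| + |9−18| = 27 + 9 = 36
d(p,C) = |12−15| + |9−39| = 3 + 30 = 33
d(p,D) = |12−31| + |9−26| = 19 + 17 = 36
d(p,E) = |12−37| + |9−23| = 25 + 14 = 39
d(p,F) = |12−5| + |9−4| = 7 + 5 = 12
d(p,G) = |12−19| + |9−29| = 7 + 20 = 27
The largest is to A.

A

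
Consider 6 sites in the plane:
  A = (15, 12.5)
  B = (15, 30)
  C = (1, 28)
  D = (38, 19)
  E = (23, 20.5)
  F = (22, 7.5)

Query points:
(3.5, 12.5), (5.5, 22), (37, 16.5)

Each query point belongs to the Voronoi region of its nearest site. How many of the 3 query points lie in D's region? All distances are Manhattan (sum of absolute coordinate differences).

1

(3.5, 12.5) — d to each: A:11.5, B:29, C:18, D:41, E:27.5, F:23.5 → nearest is A
(5.5, 22) — d to each: A:19, B:17.5, C:10.5, D:35.5, E:19, F:31 → nearest is C
(37, 16.5) — d to each: A:26, B:35.5, C:47.5, D:3.5, E:18, F:24 → nearest is D
1 of the 3 points has D as nearest.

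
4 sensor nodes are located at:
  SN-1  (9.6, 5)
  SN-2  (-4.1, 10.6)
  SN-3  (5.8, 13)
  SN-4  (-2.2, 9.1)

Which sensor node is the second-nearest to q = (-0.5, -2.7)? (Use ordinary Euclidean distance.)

Squared Euclidean distances:
d²(q, SN-1) = (-0.5−9.6)² + (-2.7−5)² = 102.01 + 59.29 = 161.3
d²(q, SN-2) = (-0.5−(-4.1))² + (-2.7−10.6)² = 12.96 + 176.89 = 189.85
d²(q, SN-3) = (-0.5−5.8)² + (-2.7−13)² = 39.69 + 246.49 = 286.18
d²(q, SN-4) = (-0.5−(-2.2))² + (-2.7−9.1)² = 2.89 + 139.24 = 142.13
Sorted ascending: SN-4, SN-1, SN-2, … — the second-nearest is SN-1.

SN-1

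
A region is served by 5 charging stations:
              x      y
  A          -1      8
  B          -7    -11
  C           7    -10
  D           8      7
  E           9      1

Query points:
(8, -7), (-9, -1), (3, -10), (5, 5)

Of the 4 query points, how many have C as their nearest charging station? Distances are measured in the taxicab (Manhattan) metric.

(8, -7) — d to each: A:24, B:19, C:4, D:14, E:9 → nearest is C
(-9, -1) — d to each: A:17, B:12, C:25, D:25, E:20 → nearest is B
(3, -10) — d to each: A:22, B:11, C:4, D:22, E:17 → nearest is C
(5, 5) — d to each: A:9, B:28, C:17, D:5, E:8 → nearest is D
2 of the 4 points have C as nearest.

2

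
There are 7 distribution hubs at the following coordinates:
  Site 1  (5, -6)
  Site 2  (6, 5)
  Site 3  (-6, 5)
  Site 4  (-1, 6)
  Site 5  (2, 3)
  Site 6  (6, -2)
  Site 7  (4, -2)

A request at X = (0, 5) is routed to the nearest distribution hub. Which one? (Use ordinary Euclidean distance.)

Squared Euclidean distances:
d²(X, Site 1) = (0−5)² + (5−(-6))² = 25 + 121 = 146
d²(X, Site 2) = (0−6)² + (5−5)² = 36 + 0 = 36
d²(X, Site 3) = (0−(-6))² + (5−5)² = 36 + 0 = 36
d²(X, Site 4) = (0−(-1))² + (5−6)² = 1 + 1 = 2
d²(X, Site 5) = (0−2)² + (5−3)² = 4 + 4 = 8
d²(X, Site 6) = (0−6)² + (5−(-2))² = 36 + 49 = 85
d²(X, Site 7) = (0−4)² + (5−(-2))² = 16 + 49 = 65
Site 4 is nearest.

Site 4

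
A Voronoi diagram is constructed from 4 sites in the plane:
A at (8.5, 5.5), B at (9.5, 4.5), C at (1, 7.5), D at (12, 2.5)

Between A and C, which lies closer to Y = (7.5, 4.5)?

Compare squared distances:
|YA|² = (7.5−8.5)² + (4.5−5.5)² = 1 + 1 = 2
|YC|² = (7.5−1)² + (4.5−7.5)² = 42.25 + 9 = 51.25
2 < 51.25, so A is closer.

A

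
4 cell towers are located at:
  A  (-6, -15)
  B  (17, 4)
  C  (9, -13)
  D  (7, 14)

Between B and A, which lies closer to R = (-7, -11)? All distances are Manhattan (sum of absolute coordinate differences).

d(R,B) = |-7−17| + |-11−4| = 24 + 15 = 39
d(R,A) = |-7−(-6)| + |-11−(-15)| = 1 + 4 = 5
39 > 5, so A is closer.

A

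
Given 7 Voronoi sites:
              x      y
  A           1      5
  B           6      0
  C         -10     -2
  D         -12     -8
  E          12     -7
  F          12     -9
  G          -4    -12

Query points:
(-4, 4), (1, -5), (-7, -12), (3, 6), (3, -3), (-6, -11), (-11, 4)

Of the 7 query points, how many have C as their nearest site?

1

(-4, 4) — d² to each: A:26, B:116, C:72, D:208, E:377, F:425, G:256 → nearest is A
(1, -5) — d² to each: A:100, B:50, C:130, D:178, E:125, F:137, G:74 → nearest is B
(-7, -12) — d² to each: A:353, B:313, C:109, D:41, E:386, F:370, G:9 → nearest is G
(3, 6) — d² to each: A:5, B:45, C:233, D:421, E:250, F:306, G:373 → nearest is A
(3, -3) — d² to each: A:68, B:18, C:170, D:250, E:97, F:117, G:130 → nearest is B
(-6, -11) — d² to each: A:305, B:265, C:97, D:45, E:340, F:328, G:5 → nearest is G
(-11, 4) — d² to each: A:145, B:305, C:37, D:145, E:650, F:698, G:305 → nearest is C
1 of the 7 points has C as nearest.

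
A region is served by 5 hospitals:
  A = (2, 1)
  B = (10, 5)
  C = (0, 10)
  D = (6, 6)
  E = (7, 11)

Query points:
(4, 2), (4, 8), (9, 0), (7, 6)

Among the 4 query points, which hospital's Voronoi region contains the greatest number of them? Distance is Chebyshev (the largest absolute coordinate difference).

(4, 2) — d to each: A:2, B:6, C:8, D:4, E:9 → nearest is A
(4, 8) — d to each: A:7, B:6, C:4, D:2, E:3 → nearest is D
(9, 0) — d to each: A:7, B:5, C:10, D:6, E:11 → nearest is B
(7, 6) — d to each: A:5, B:3, C:7, D:1, E:5 → nearest is D
Tally — A:1, B:1, D:2. D captures the most (2).

D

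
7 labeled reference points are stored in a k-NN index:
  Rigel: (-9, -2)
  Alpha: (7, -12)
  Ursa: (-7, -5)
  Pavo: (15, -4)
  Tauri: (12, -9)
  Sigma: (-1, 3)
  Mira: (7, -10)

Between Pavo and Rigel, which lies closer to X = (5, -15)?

Compare squared distances:
d²(X, Pavo) = (5−15)² + (-15−(-4))² = 100 + 121 = 221
d²(X, Rigel) = (5−(-9))² + (-15−(-2))² = 196 + 169 = 365
221 < 365, so Pavo is closer.

Pavo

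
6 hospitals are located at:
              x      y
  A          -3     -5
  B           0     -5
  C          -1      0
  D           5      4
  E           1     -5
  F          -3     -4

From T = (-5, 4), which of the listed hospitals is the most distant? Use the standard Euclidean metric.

Since √ is increasing, it suffices to compare squared distances:
|TA|² = (-5−(-3))² + (4−(-5))² = 4 + 81 = 85
|TB|² = (-5−0)² + (4−(-5))² = 25 + 81 = 106
|TC|² = (-5−(-1))² + (4−0)² = 16 + 16 = 32
|TD|² = (-5−5)² + (4−4)² = 100 + 0 = 100
|TE|² = (-5−1)² + (4−(-5))² = 36 + 81 = 117
|TF|² = (-5−(-3))² + (4−(-4))² = 4 + 64 = 68
The largest is to E.

E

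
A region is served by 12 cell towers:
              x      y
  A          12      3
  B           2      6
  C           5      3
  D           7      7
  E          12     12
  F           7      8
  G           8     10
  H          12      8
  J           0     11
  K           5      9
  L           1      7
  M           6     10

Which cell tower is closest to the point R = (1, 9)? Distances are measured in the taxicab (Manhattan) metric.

d(R,A) = |1−12| + |9−3| = 11 + 6 = 17
d(R,B) = |1−2| + |9−6| = 1 + 3 = 4
d(R,C) = |1−5| + |9−3| = 4 + 6 = 10
d(R,D) = |1−7| + |9−7| = 6 + 2 = 8
d(R,E) = |1−12| + |9−12| = 11 + 3 = 14
d(R,F) = |1−7| + |9−8| = 6 + 1 = 7
d(R,G) = |1−8| + |9−10| = 7 + 1 = 8
d(R,H) = |1−12| + |9−8| = 11 + 1 = 12
d(R,J) = |1−0| + |9−11| = 1 + 2 = 3
d(R,K) = |1−5| + |9−9| = 4 + 0 = 4
d(R,L) = |1−1| + |9−7| = 0 + 2 = 2
d(R,M) = |1−6| + |9−10| = 5 + 1 = 6
The smallest is to L, so R lies in the Voronoi region of L.

L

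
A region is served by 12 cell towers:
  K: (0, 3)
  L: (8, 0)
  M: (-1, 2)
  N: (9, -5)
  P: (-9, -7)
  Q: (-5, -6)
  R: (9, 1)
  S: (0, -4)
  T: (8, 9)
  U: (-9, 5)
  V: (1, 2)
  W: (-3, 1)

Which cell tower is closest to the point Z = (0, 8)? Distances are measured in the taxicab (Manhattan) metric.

K

d(Z,K) = 0 + 5 = 5
d(Z,L) = 8 + 8 = 16
d(Z,M) = 1 + 6 = 7
d(Z,N) = 9 + 13 = 22
d(Z,P) = 9 + 15 = 24
d(Z,Q) = 5 + 14 = 19
d(Z,R) = 9 + 7 = 16
d(Z,S) = 0 + 12 = 12
d(Z,T) = 8 + 1 = 9
d(Z,U) = 9 + 3 = 12
d(Z,V) = 1 + 6 = 7
d(Z,W) = 3 + 7 = 10
K is nearest.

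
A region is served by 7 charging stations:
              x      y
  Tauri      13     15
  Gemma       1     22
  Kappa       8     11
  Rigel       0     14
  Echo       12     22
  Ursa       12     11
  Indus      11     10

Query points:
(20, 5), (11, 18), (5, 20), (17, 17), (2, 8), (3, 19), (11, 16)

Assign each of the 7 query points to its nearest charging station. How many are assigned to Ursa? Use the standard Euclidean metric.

(20, 5) — d² to each: Tauri:149, Gemma:650, Kappa:180, Rigel:481, Echo:353, Ursa:100, Indus:106 → nearest is Ursa
(11, 18) — d² to each: Tauri:13, Gemma:116, Kappa:58, Rigel:137, Echo:17, Ursa:50, Indus:64 → nearest is Tauri
(5, 20) — d² to each: Tauri:89, Gemma:20, Kappa:90, Rigel:61, Echo:53, Ursa:130, Indus:136 → nearest is Gemma
(17, 17) — d² to each: Tauri:20, Gemma:281, Kappa:117, Rigel:298, Echo:50, Ursa:61, Indus:85 → nearest is Tauri
(2, 8) — d² to each: Tauri:170, Gemma:197, Kappa:45, Rigel:40, Echo:296, Ursa:109, Indus:85 → nearest is Rigel
(3, 19) — d² to each: Tauri:116, Gemma:13, Kappa:89, Rigel:34, Echo:90, Ursa:145, Indus:145 → nearest is Gemma
(11, 16) — d² to each: Tauri:5, Gemma:136, Kappa:34, Rigel:125, Echo:37, Ursa:26, Indus:36 → nearest is Tauri
1 of the 7 points has Ursa as nearest.

1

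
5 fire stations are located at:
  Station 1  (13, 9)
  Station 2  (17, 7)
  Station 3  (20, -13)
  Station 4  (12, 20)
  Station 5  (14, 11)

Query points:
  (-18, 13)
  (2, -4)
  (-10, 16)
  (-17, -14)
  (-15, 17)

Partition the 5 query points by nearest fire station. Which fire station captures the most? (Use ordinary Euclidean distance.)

Station 4

(-18, 13) — d² to each: Station 1:977, Station 2:1261, Station 3:2120, Station 4:949, Station 5:1028 → nearest is Station 4
(2, -4) — d² to each: Station 1:290, Station 2:346, Station 3:405, Station 4:676, Station 5:369 → nearest is Station 1
(-10, 16) — d² to each: Station 1:578, Station 2:810, Station 3:1741, Station 4:500, Station 5:601 → nearest is Station 4
(-17, -14) — d² to each: Station 1:1429, Station 2:1597, Station 3:1370, Station 4:1997, Station 5:1586 → nearest is Station 3
(-15, 17) — d² to each: Station 1:848, Station 2:1124, Station 3:2125, Station 4:738, Station 5:877 → nearest is Station 4
Tally — Station 1:1, Station 3:1, Station 4:3. Station 4 captures the most (3).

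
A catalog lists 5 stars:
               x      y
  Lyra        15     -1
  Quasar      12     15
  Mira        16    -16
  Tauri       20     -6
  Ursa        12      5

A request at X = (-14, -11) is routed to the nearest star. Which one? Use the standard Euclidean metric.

Mira

Squared Euclidean distances:
d²(X, Lyra) = (-14−15)² + (-11−(-1))² = 841 + 100 = 941
d²(X, Quasar) = (-14−12)² + (-11−15)² = 676 + 676 = 1352
d²(X, Mira) = (-14−16)² + (-11−(-16))² = 900 + 25 = 925
d²(X, Tauri) = (-14−20)² + (-11−(-6))² = 1156 + 25 = 1181
d²(X, Ursa) = (-14−12)² + (-11−5)² = 676 + 256 = 932
Minimum is at Mira.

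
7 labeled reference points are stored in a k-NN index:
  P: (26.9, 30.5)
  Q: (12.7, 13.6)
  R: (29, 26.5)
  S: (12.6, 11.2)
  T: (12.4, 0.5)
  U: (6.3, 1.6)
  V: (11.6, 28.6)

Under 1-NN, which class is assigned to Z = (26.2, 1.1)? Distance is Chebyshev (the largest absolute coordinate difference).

d(Z,P) = max(0.7, 29.4) = 29.4
d(Z,Q) = max(13.5, 12.5) = 13.5
d(Z,R) = max(2.8, 25.4) = 25.4
d(Z,S) = max(13.6, 10.1) = 13.6
d(Z,T) = max(13.8, 0.6) = 13.8
d(Z,U) = max(19.9, 0.5) = 19.9
d(Z,V) = max(14.6, 27.5) = 27.5
Minimum is at Q.

Q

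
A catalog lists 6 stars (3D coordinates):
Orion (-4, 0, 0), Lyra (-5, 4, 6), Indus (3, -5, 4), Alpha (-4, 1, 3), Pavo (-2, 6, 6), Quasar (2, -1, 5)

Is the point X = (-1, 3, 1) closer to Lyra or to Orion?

Compare squared distances:
d²(X, Lyra) = (-1−(-5))² + (3−4)² + (1−6)² = 16 + 1 + 25 = 42
d²(X, Orion) = (-1−(-4))² + (3−0)² + (1−0)² = 9 + 9 + 1 = 19
42 > 19, so Orion is closer.

Orion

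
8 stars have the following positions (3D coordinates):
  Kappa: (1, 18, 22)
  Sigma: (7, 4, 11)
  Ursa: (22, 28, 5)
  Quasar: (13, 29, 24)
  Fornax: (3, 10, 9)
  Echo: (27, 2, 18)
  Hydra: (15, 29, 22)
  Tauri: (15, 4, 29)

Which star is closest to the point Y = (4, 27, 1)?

Since √ is increasing, it suffices to compare squared distances:
d²(Y, Kappa) = 9 + 81 + 441 = 531
d²(Y, Sigma) = 9 + 529 + 100 = 638
d²(Y, Ursa) = 324 + 1 + 16 = 341
d²(Y, Quasar) = 81 + 4 + 529 = 614
d²(Y, Fornax) = 1 + 289 + 64 = 354
d²(Y, Echo) = 529 + 625 + 289 = 1443
d²(Y, Hydra) = 121 + 4 + 441 = 566
d²(Y, Tauri) = 121 + 529 + 784 = 1434
Minimum is at Ursa.

Ursa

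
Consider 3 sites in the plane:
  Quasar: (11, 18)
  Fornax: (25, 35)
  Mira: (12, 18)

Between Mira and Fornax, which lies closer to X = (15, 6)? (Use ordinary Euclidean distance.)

Mira

Compare squared distances:
d²(X, Mira) = (15−12)² + (6−18)² = 9 + 144 = 153
d²(X, Fornax) = (15−25)² + (6−35)² = 100 + 841 = 941
153 < 941, so Mira is closer.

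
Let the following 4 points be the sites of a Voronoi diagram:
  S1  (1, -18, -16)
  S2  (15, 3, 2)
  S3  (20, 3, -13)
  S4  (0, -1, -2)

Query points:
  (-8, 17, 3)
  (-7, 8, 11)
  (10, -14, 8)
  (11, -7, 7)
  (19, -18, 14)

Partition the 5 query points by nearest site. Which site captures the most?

S2

(-8, 17, 3) — d² to each: S1:1667, S2:726, S3:1236, S4:413 → nearest is S4
(-7, 8, 11) — d² to each: S1:1469, S2:590, S3:1330, S4:299 → nearest is S4
(10, -14, 8) — d² to each: S1:673, S2:350, S3:830, S4:369 → nearest is S2
(11, -7, 7) — d² to each: S1:750, S2:141, S3:581, S4:238 → nearest is S2
(19, -18, 14) — d² to each: S1:1224, S2:601, S3:1171, S4:906 → nearest is S2
Tally — S2:3, S4:2. S2 captures the most (3).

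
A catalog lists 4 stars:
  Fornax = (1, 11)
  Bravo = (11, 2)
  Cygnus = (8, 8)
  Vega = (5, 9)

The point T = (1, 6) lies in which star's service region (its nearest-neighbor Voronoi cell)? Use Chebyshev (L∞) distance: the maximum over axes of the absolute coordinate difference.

Vega

d(T, Fornax) = max(0, 5) = 5
d(T, Bravo) = max(10, 4) = 10
d(T, Cygnus) = max(7, 2) = 7
d(T, Vega) = max(4, 3) = 4
The smallest is to Vega, so T lies in the Voronoi region of Vega.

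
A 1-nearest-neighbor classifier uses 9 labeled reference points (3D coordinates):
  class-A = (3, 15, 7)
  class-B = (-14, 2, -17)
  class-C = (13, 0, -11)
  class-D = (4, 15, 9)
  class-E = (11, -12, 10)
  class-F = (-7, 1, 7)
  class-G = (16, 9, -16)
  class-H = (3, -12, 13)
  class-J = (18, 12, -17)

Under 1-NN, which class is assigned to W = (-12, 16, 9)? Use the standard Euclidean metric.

Squared Euclidean distances:
d²(W, class-A) = 225 + 1 + 4 = 230
d²(W, class-B) = 4 + 196 + 676 = 876
d²(W, class-C) = 625 + 256 + 400 = 1281
d²(W, class-D) = 256 + 1 + 0 = 257
d²(W, class-E) = 529 + 784 + 1 = 1314
d²(W, class-F) = 25 + 225 + 4 = 254
d²(W, class-G) = 784 + 49 + 625 = 1458
d²(W, class-H) = 225 + 784 + 16 = 1025
d²(W, class-J) = 900 + 16 + 676 = 1592
Minimum is at class-A.

class-A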